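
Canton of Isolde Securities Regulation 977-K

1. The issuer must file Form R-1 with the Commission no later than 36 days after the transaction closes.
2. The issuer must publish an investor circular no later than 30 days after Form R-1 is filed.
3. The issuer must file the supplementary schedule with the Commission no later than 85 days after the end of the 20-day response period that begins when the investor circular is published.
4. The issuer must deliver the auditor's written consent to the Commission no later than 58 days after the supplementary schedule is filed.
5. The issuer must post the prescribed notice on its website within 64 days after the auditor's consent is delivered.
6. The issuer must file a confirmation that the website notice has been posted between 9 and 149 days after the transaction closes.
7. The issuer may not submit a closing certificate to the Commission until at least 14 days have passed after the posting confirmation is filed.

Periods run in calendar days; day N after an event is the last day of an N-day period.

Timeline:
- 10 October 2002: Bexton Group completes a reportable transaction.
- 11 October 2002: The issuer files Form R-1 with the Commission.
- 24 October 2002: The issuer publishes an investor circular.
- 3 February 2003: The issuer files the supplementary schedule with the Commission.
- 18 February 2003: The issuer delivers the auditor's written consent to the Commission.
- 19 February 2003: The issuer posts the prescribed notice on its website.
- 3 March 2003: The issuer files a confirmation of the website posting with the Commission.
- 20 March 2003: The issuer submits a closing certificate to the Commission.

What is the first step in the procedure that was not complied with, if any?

None — every step was satisfied

Step 1 — counting 36 days from 10 October 2002 (when the transaction closes) gives a deadline of 15 November 2002; completed 11 October 2002, before the deadline.
Step 2 — counting 30 days from 11 October 2002 (when Form R-1 is filed) gives a deadline of 10 November 2002; 24 October 2002 is within that limit.
Step 3 — counting 85 days from 13 November 2002 (end of the 20-day response period, which began when the investor circular is published on 24 October 2002) gives a deadline of 6 February 2003; completed 3 February 2003, before the deadline.
Step 4 — counting 58 days from 3 February 2003 (when the supplementary schedule is filed) gives a deadline of 2 April 2003; 18 February 2003 is within that limit.
Step 5 — counting 64 days from 18 February 2003 (when the auditor's consent is delivered) gives a deadline of 23 April 2003; 19 February 2003 is within that limit.
Step 6 — 9 and 149 days from 10 October 2002 (when the transaction closes) are 19 October 2002 and 8 March 2003 respectively; done 3 March 2003 — within the window.
Step 7 — must wait 14 days from 3 March 2003 (when the posting confirmation is filed), so not before 17 March 2003; done 20 March 2003 — permitted.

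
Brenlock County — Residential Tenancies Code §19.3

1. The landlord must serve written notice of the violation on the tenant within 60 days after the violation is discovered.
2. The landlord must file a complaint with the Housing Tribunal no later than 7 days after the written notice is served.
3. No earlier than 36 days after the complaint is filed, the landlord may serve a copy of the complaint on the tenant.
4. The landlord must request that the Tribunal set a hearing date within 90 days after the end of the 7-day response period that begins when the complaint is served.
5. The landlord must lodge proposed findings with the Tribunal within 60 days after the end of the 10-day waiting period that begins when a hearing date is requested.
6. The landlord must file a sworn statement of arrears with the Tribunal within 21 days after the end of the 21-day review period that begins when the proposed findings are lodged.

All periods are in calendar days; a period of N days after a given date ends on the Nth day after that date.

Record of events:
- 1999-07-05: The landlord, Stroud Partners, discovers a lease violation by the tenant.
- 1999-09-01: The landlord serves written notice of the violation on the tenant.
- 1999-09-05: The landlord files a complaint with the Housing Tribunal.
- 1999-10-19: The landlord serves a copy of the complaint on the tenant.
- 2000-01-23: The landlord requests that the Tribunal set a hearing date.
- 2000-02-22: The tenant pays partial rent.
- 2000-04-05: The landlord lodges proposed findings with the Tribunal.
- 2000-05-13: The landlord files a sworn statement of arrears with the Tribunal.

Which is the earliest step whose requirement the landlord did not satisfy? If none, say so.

(1) due by 1999-07-05 + 60 days = 1999-09-03; completed 1999-09-01, before the deadline.
(2) due by 1999-09-01 + 7 days = 1999-09-08; 1999-09-05 is within that limit.
(3) permitted from 1999-09-05 + 36 days = 1999-10-11 onward; done 1999-10-19, after the minimum wait.
(4) due by 1999-10-26 + 90 days = 2000-01-24; 2000-01-23 is within that limit.
(5) due by 2000-02-02 + 60 days = 2000-04-02; 2000-04-05 misses that deadline by 3 days.

Step 5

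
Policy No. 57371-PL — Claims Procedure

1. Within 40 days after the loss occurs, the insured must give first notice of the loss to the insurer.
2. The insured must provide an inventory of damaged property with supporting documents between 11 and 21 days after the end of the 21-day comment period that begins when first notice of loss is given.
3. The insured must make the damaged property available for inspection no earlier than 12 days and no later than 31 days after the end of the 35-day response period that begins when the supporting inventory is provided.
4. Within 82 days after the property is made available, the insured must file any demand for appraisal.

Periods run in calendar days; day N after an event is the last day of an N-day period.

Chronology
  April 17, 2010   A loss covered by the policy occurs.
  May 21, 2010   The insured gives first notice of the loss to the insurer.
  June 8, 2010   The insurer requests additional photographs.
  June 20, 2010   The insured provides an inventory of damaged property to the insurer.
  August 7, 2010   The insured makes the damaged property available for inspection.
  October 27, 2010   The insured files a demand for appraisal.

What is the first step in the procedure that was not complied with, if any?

Step 1 — counting 40 days from April 17, 2010 (when the loss occurs) gives a deadline of May 27, 2010; done May 21, 2010 — timely.
Step 2 — 11 and 21 days from June 11, 2010 (end of the 21-day comment period, which began when first notice of loss is given on May 21, 2010) are June 22, 2010 and July 2, 2010 respectively; done June 20, 2010 — 2 days before the window opened.
The analysis stops there.

Step 2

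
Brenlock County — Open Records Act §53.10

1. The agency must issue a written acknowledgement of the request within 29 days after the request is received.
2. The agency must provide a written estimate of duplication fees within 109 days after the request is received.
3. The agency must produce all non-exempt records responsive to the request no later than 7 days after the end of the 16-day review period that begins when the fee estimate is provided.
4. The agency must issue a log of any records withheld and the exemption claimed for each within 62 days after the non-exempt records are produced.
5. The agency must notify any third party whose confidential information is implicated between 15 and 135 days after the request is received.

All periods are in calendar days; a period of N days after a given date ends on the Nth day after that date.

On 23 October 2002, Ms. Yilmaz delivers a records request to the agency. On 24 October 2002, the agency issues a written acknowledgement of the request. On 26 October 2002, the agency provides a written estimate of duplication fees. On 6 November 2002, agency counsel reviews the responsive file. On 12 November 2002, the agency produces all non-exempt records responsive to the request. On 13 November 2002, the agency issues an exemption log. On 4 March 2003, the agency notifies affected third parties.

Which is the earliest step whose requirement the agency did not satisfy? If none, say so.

None — every step was satisfied

Step 1 — counting 29 days from 23 October 2002 (when the request is received) gives a deadline of 21 November 2002; completed 24 October 2002, before the deadline.
Step 2 — counting 109 days from 23 October 2002 (when the request is received) gives a deadline of 9 February 2003; 26 October 2002 is within that limit.
Step 3 — counting 7 days from 11 November 2002 (end of the 16-day review period, which began when the fee estimate is provided on 26 October 2002) gives a deadline of 18 November 2002; completed 12 November 2002, before the deadline.
Step 4 — counting 62 days from 12 November 2002 (when the non-exempt records are produced) gives a deadline of 13 January 2003; completed 13 November 2002, before the deadline.
Step 5 — 15 and 135 days from 23 October 2002 (when the request is received) are 7 November 2002 and 7 March 2003 respectively; done 4 March 2003 — within the window.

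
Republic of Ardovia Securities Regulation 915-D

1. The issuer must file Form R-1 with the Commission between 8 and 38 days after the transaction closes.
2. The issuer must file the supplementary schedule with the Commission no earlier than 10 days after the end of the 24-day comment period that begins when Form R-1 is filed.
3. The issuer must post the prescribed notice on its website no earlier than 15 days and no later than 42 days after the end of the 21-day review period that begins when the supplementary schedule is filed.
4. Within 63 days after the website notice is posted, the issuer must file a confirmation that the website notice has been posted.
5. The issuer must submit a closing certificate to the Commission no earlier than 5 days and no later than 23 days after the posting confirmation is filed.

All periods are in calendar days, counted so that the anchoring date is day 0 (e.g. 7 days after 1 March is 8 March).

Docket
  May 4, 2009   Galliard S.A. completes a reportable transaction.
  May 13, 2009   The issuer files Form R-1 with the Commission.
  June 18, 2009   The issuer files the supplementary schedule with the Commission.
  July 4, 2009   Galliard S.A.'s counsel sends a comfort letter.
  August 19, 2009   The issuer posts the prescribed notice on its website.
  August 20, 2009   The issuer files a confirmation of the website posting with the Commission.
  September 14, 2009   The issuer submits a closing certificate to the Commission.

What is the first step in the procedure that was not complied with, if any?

Step 5

Step 1 — 8 and 38 days from May 4, 2009 (when the transaction closes) are May 12, 2009 and June 11, 2009 respectively; done May 13, 2009, which is between those dates.
Step 2 — must wait 10 days from June 6, 2009 (end of the 24-day comment period, which began when Form R-1 is filed on May 13, 2009), so not before June 16, 2009; done June 18, 2009, after the minimum wait.
Step 3 — 15 and 42 days from July 9, 2009 (end of the 21-day review period, which began when the supplementary schedule is filed on June 18, 2009) are July 24, 2009 and August 20, 2009 respectively; done August 19, 2009, which is between those dates.
Step 4 — counting 63 days from August 19, 2009 (when the website notice is posted) gives a deadline of October 21, 2009; August 20, 2009 is within that limit.
Step 5 — 5 and 23 days from August 20, 2009 (when the posting confirmation is filed) are August 25, 2009 and September 12, 2009 respectively; September 14, 2009 is 2 days past the end of the window.
That is the first point of non-compliance.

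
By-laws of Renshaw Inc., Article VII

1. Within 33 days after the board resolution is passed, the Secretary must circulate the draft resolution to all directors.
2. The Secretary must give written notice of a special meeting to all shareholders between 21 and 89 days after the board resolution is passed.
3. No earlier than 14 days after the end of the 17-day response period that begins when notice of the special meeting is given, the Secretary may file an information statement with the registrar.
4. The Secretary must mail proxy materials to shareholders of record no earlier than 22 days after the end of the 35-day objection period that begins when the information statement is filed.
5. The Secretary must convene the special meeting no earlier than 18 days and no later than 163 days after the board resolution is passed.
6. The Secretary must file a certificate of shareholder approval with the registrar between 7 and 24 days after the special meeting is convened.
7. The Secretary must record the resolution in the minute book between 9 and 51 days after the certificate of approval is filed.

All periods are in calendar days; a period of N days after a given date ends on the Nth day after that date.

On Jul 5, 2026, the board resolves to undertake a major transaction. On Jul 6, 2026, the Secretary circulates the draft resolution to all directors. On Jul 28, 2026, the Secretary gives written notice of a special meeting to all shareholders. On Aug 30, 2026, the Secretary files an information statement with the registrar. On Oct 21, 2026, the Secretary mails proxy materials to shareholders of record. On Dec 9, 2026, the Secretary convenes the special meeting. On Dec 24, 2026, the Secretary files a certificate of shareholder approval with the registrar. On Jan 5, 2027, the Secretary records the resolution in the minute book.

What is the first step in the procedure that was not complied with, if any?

Step 1: 33 days after Jul 5, 2026 (when the board resolution is passed) is Aug 7, 2026; completed Jul 6, 2026, before the deadline.
Step 2: the window is 21–89 days after Jul 5, 2026 (when the board resolution is passed), so Jul 26, 2026 through Oct 2, 2026; done Jul 28, 2026, which is between those dates.
Step 3: the earliest permitted date is 14 days after Aug 14, 2026 (end of the 17-day response period, which began when notice of the special meeting is given on Jul 28, 2026), i.e. Aug 28, 2026; done Aug 30, 2026, after the minimum wait.
Step 4: the earliest permitted date is 22 days after Oct 4, 2026 (end of the 35-day objection period, which began when the information statement is filed on Aug 30, 2026), i.e. Oct 26, 2026; acted on Oct 21, 2026, 5 days prematurely.
No need to go further; step 4 was not satisfied.

Step 4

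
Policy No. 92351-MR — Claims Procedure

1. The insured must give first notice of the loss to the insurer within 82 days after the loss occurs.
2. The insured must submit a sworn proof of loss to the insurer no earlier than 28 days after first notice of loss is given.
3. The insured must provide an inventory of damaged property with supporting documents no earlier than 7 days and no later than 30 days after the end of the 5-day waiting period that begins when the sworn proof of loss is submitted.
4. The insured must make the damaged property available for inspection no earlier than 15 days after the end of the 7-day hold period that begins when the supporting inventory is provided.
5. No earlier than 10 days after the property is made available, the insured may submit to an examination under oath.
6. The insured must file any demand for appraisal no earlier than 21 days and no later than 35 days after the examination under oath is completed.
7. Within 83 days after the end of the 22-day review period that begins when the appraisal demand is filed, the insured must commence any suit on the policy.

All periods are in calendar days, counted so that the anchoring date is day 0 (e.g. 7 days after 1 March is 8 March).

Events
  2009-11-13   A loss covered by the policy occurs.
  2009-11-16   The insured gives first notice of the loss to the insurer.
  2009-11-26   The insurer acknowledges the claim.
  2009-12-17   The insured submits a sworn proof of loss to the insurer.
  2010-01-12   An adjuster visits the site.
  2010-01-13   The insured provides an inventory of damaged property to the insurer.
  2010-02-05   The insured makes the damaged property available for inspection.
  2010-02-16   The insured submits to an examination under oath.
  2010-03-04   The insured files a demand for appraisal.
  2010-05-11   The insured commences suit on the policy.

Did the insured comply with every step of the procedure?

Step 1 — counting 82 days from 2009-11-13 (when the loss occurs) gives a deadline of 2010-02-03; completed 2009-11-16, before the deadline.
Step 2 — must wait 28 days from 2009-11-16 (when first notice of loss is given), so not before 2009-12-14; done 2009-12-17, after the minimum wait.
Step 3 — 7 and 30 days from 2009-12-22 (end of the 5-day waiting period, which began when the sworn proof of loss is submitted on 2009-12-17) are 2009-12-29 and 2010-01-21 respectively; done 2010-01-13 — within the window.
Step 4 — must wait 15 days from 2010-01-20 (end of the 7-day hold period, which began when the supporting inventory is provided on 2010-01-13), so not before 2010-02-04; 2010-02-05 is on or after that date.
Step 5 — must wait 10 days from 2010-02-05 (when the property is made available), so not before 2010-02-15; done 2010-02-16, after the minimum wait.
Step 6 — 21 and 35 days from 2010-02-16 (when the examination under oath is completed) are 2010-03-09 and 2010-03-23 respectively; 2010-03-04 is 5 days too early.

No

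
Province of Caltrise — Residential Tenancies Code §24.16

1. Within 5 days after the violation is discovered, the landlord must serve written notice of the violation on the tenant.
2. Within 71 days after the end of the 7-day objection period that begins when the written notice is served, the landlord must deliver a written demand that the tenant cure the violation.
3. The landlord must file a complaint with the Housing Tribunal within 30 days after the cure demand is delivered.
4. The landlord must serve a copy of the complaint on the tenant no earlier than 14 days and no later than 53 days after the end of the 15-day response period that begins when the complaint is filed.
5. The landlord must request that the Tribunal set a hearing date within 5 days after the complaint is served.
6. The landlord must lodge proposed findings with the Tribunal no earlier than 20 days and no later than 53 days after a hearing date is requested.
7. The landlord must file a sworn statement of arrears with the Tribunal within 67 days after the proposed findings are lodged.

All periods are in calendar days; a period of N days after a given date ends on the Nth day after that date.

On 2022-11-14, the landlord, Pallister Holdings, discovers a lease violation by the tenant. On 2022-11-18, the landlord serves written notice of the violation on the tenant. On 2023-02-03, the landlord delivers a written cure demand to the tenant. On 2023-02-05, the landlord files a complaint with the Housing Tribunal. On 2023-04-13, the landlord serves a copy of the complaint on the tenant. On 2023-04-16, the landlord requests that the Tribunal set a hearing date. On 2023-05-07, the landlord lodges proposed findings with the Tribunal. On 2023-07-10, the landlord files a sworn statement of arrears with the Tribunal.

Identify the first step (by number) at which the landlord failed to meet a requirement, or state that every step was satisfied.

Step 1 — counting 5 days from 2022-11-14 (when the violation is discovered) gives a deadline of 2022-11-19; 2022-11-18 is within that limit.
Step 2 — counting 71 days from 2022-11-25 (end of the 7-day objection period, which began when the written notice is served on 2022-11-18) gives a deadline of 2023-02-04; completed 2023-02-03, before the deadline.
Step 3 — counting 30 days from 2023-02-03 (when the cure demand is delivered) gives a deadline of 2023-03-05; done 2023-02-05 — timely.
Step 4 — 14 and 53 days from 2023-02-20 (end of the 15-day response period, which began when the complaint is filed on 2023-02-05) are 2023-03-06 and 2023-04-14 respectively; 2023-04-13 falls inside that range.
Step 5 — counting 5 days from 2023-04-13 (when the complaint is served) gives a deadline of 2023-04-18; done 2023-04-16 — timely.
Step 6 — 20 and 53 days from 2023-04-16 (when a hearing date is requested) are 2023-05-06 and 2023-06-08 respectively; 2023-05-07 falls inside that range.
Step 7 — counting 67 days from 2023-05-07 (when the proposed findings are lodged) gives a deadline of 2023-07-13; completed 2023-07-10, before the deadline.

None — every step was satisfied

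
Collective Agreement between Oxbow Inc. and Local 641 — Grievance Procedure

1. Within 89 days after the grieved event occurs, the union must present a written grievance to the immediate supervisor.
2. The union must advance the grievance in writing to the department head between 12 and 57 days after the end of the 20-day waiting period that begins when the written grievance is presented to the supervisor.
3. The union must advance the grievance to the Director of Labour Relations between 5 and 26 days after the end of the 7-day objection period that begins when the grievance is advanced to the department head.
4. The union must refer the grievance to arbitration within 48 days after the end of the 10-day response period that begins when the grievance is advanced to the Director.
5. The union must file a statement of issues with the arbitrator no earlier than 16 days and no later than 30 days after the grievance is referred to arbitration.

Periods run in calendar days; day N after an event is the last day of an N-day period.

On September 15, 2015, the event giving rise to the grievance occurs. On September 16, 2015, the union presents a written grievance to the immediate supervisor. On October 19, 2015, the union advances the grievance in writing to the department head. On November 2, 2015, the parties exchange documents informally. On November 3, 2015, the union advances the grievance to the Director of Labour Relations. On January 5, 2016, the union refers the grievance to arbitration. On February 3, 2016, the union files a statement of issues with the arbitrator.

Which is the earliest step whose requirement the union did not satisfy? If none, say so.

Step 4

Step 1: 89 days after September 15, 2015 (when the grieved event occurs) is December 13, 2015; completed September 16, 2015, before the deadline.
Step 2: the window is 12–57 days after October 6, 2015 (end of the 20-day waiting period, which began when the written grievance is presented to the supervisor on September 16, 2015), so October 18, 2015 through December 2, 2015; done October 19, 2015, which is between those dates.
Step 3: the window is 5–26 days after October 26, 2015 (end of the 7-day objection period, which began when the grievance is advanced to the department head on October 19, 2015), so October 31, 2015 through November 21, 2015; done November 3, 2015 — within the window.
Step 4: 48 days after November 13, 2015 (end of the 10-day response period, which began when the grievance is advanced to the Director on November 3, 2015) is December 31, 2015; January 5, 2016 misses that deadline by 5 days.
Later steps need not be reached.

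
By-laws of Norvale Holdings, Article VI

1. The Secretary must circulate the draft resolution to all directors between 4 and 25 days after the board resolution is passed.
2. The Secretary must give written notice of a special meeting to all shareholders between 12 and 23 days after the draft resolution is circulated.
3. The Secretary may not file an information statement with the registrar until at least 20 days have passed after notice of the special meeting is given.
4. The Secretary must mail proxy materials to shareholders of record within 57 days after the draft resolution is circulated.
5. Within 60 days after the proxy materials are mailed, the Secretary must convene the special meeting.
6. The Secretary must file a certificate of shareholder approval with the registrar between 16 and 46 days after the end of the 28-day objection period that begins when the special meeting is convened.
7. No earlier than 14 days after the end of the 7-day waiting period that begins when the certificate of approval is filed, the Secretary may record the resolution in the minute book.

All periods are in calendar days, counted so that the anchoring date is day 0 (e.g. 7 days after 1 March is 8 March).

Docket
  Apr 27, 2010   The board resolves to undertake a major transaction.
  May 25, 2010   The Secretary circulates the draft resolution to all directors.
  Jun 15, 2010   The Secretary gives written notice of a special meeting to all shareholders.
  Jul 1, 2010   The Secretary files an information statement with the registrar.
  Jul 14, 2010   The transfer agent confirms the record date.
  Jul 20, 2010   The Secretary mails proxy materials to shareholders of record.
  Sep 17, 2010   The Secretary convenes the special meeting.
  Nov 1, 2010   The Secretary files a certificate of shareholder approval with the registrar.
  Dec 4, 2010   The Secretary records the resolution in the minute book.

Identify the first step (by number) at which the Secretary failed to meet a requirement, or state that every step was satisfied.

Step 1: the window is 4–25 days after Apr 27, 2010 (when the board resolution is passed), so May 1, 2010 through May 22, 2010; May 25, 2010 is 3 days past the end of the window.
No need to go further; step 1 was not satisfied.

Step 1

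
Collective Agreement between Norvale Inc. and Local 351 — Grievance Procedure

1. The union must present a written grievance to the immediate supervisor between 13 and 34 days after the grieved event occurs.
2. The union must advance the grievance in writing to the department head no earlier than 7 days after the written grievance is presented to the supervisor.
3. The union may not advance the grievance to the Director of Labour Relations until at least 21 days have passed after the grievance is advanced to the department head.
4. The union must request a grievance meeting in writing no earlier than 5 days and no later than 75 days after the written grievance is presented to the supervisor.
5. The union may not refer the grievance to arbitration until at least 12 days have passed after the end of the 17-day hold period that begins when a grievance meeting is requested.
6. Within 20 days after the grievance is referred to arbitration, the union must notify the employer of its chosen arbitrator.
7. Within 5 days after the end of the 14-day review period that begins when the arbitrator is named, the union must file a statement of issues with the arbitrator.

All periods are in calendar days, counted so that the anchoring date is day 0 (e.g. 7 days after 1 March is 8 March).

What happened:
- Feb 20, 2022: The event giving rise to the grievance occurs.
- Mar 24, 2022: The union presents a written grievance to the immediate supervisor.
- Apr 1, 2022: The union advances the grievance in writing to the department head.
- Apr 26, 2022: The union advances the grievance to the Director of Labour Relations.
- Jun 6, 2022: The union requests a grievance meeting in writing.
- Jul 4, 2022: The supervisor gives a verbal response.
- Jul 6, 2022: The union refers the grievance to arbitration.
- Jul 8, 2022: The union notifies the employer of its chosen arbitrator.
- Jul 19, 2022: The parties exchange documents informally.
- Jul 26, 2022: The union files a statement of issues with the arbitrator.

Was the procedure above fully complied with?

(1) the permitted window runs from Feb 20, 2022 + 13 = Mar 5, 2022 to Feb 20, 2022 + 34 = Mar 26, 2022; done Mar 24, 2022, which is between those dates.
(2) permitted from Mar 24, 2022 + 7 days = Mar 31, 2022 onward; Apr 1, 2022 is on or after that date.
(3) permitted from Apr 1, 2022 + 21 days = Apr 22, 2022 onward; done Apr 26, 2022 — permitted.
(4) the permitted window runs from Mar 24, 2022 + 5 = Mar 29, 2022 to Mar 24, 2022 + 75 = Jun 7, 2022; done Jun 6, 2022 — within the window.
(5) permitted from Jun 23, 2022 + 12 days = Jul 5, 2022 onward; done Jul 6, 2022, after the minimum wait.
(6) due by Jul 6, 2022 + 20 days = Jul 26, 2022; Jul 8, 2022 is within that limit.
(7) due by Jul 22, 2022 + 5 days = Jul 27, 2022; completed Jul 26, 2022, before the deadline.

Yes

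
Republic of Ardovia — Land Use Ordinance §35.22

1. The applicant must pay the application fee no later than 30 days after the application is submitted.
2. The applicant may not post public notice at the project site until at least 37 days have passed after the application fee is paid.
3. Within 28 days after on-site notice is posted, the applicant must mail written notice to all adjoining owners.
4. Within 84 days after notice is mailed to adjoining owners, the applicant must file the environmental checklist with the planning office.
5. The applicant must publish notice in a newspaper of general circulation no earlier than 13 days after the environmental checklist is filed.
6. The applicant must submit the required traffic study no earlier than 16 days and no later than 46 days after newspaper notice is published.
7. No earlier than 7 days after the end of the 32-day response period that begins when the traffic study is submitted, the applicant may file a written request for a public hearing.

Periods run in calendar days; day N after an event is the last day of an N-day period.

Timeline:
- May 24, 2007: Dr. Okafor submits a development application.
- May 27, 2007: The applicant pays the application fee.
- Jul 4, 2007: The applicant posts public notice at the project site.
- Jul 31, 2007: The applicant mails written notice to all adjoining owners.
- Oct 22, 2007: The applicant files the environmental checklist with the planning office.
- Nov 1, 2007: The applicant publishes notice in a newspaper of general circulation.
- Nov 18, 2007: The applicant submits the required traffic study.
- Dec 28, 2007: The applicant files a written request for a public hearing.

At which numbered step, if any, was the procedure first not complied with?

Step 5

Step 1 — counting 30 days from May 24, 2007 (when the application is submitted) gives a deadline of Jun 23, 2007; May 27, 2007 is within that limit.
Step 2 — must wait 37 days from May 27, 2007 (when the application fee is paid), so not before Jul 3, 2007; done Jul 4, 2007 — permitted.
Step 3 — counting 28 days from Jul 4, 2007 (when on-site notice is posted) gives a deadline of Aug 1, 2007; Jul 31, 2007 is within that limit.
Step 4 — counting 84 days from Jul 31, 2007 (when notice is mailed to adjoining owners) gives a deadline of Oct 23, 2007; done Oct 22, 2007 — timely.
Step 5 — must wait 13 days from Oct 22, 2007 (when the environmental checklist is filed), so not before Nov 4, 2007; Nov 1, 2007 is 3 days before the earliest permitted date.
That is the first point of non-compliance.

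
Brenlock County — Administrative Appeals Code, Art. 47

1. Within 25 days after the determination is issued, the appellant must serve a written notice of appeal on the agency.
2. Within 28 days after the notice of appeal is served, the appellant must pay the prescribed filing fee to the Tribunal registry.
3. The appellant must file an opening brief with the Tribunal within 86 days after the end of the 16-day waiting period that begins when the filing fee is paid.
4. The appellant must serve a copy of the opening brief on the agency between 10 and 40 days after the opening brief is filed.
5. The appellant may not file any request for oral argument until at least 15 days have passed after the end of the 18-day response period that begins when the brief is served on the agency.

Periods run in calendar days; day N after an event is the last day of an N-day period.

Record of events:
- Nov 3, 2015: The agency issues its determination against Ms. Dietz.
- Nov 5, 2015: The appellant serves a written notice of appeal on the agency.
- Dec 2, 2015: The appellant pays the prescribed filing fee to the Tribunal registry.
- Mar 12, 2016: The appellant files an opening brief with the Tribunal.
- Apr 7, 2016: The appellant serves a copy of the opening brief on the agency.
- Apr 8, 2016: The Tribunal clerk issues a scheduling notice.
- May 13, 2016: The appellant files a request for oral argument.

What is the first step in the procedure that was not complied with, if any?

None — every step was satisfied

Step 1 — counting 25 days from Nov 3, 2015 (when the determination is issued) gives a deadline of Nov 28, 2015; Nov 5, 2015 is within that limit.
Step 2 — counting 28 days from Nov 5, 2015 (when the notice of appeal is served) gives a deadline of Dec 3, 2015; Dec 2, 2015 is within that limit.
Step 3 — counting 86 days from Dec 18, 2015 (end of the 16-day waiting period, which began when the filing fee is paid on Dec 2, 2015) gives a deadline of Mar 13, 2016; done Mar 12, 2016 — timely.
Step 4 — 10 and 40 days from Mar 12, 2016 (when the opening brief is filed) are Mar 22, 2016 and Apr 21, 2016 respectively; done Apr 7, 2016, which is between those dates.
Step 5 — must wait 15 days from Apr 25, 2016 (end of the 18-day response period, which began when the brief is served on the agency on Apr 7, 2016), so not before May 10, 2016; done May 13, 2016, after the minimum wait.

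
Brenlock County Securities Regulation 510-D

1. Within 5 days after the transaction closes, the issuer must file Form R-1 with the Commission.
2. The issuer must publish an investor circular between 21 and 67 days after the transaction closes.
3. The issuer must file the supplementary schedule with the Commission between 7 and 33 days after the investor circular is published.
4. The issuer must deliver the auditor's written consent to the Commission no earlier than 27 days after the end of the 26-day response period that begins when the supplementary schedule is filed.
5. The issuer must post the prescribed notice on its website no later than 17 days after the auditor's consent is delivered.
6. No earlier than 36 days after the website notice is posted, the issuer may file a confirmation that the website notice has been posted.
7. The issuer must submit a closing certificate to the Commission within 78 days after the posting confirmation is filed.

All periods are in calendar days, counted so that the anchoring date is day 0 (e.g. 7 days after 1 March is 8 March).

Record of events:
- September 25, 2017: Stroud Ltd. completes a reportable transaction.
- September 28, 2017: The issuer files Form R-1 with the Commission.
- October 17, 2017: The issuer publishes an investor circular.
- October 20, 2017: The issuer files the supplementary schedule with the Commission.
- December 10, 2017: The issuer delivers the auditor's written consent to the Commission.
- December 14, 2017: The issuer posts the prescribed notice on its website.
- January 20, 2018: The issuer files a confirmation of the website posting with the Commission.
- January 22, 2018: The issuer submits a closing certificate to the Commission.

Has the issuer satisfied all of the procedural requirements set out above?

Step 1 — counting 5 days from September 25, 2017 (when the transaction closes) gives a deadline of September 30, 2017; done September 28, 2017 — timely.
Step 2 — 21 and 67 days from September 25, 2017 (when the transaction closes) are October 16, 2017 and December 1, 2017 respectively; October 17, 2017 falls inside that range.
Step 3 — 7 and 33 days from October 17, 2017 (when the investor circular is published) are October 24, 2017 and November 19, 2017 respectively; October 20, 2017 is 4 days too early.

No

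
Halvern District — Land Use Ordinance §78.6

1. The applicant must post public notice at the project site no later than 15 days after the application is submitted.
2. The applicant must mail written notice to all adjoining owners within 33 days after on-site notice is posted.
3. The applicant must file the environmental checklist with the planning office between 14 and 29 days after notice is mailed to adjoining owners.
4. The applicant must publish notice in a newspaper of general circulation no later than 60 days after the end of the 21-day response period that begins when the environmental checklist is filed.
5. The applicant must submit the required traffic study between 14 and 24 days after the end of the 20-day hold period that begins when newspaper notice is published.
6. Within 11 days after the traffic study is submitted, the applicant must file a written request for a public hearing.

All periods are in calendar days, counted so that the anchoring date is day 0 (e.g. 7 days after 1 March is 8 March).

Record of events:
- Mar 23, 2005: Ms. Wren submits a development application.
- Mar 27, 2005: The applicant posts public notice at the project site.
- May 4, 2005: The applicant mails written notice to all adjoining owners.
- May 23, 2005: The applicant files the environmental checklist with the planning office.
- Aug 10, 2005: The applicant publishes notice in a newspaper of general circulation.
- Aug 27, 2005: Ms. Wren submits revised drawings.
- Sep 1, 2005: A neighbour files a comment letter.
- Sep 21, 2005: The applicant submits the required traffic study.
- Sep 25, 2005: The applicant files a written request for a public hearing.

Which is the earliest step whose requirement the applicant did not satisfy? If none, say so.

Step 1 — counting 15 days from Mar 23, 2005 (when the application is submitted) gives a deadline of Apr 7, 2005; done Mar 27, 2005 — timely.
Step 2 — counting 33 days from Mar 27, 2005 (when on-site notice is posted) gives a deadline of Apr 29, 2005; May 4, 2005 misses that deadline by 5 days.

Step 2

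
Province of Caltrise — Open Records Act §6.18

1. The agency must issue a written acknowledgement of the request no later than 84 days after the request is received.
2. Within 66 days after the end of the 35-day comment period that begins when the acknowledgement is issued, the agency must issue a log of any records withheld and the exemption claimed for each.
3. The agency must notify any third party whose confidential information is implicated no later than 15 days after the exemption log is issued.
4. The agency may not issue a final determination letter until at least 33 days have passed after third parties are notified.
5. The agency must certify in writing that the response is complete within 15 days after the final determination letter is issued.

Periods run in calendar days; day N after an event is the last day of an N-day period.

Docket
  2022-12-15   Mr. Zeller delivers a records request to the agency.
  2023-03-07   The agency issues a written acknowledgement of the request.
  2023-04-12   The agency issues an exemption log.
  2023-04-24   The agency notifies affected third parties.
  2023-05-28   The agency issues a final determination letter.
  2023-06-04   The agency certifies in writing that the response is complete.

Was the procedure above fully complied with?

Yes

Step 1 — counting 84 days from 2022-12-15 (when the request is received) gives a deadline of 2023-03-09; done 2023-03-07 — timely.
Step 2 — counting 66 days from 2023-04-11 (end of the 35-day comment period, which began when the acknowledgement is issued on 2023-03-07) gives a deadline of 2023-06-16; completed 2023-04-12, before the deadline.
Step 3 — counting 15 days from 2023-04-12 (when the exemption log is issued) gives a deadline of 2023-04-27; 2023-04-24 is within that limit.
Step 4 — must wait 33 days from 2023-04-24 (when third parties are notified), so not before 2023-05-27; done 2023-05-28 — permitted.
Step 5 — counting 15 days from 2023-05-28 (when the final determination letter is issued) gives a deadline of 2023-06-12; done 2023-06-04 — timely.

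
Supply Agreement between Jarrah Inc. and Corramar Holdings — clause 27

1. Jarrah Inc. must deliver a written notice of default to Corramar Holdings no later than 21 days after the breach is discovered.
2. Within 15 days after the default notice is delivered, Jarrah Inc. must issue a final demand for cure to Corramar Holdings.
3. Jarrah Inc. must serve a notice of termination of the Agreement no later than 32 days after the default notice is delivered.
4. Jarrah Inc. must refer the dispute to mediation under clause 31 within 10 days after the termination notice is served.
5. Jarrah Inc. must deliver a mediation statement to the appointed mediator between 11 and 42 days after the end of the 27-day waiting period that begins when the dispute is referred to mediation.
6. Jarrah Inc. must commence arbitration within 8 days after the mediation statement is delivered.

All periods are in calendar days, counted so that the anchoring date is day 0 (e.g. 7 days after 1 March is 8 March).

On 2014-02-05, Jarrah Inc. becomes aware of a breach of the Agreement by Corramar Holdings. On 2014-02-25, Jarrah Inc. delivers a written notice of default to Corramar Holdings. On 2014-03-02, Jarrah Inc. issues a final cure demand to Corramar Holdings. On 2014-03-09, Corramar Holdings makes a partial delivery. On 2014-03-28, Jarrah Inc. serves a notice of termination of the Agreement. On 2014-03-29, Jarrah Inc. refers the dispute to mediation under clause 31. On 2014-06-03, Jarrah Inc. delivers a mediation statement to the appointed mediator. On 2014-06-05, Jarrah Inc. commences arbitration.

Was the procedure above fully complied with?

Step 1: 21 days after 2014-02-05 (when the breach is discovered) is 2014-02-26; 2014-02-25 is within that limit.
Step 2: 15 days after 2014-02-25 (when the default notice is delivered) is 2014-03-12; done 2014-03-02 — timely.
Step 3: 32 days after 2014-02-25 (when the default notice is delivered) is 2014-03-29; completed 2014-03-28, before the deadline.
Step 4: 10 days after 2014-03-28 (when the termination notice is served) is 2014-04-07; 2014-03-29 is within that limit.
Step 5: the window is 11–42 days after 2014-04-25 (end of the 27-day waiting period, which began when the dispute is referred to mediation on 2014-03-29), so 2014-05-06 through 2014-06-06; 2014-06-03 falls inside that range.
Step 6: 8 days after 2014-06-03 (when the mediation statement is delivered) is 2014-06-11; completed 2014-06-05, before the deadline.

Yes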